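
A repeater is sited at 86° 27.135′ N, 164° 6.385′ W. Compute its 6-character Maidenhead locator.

Add 180° to longitude and 90° to latitude: 15.8936, 176.4522.
Field (20°×10°, letters A–R): lon ⌊15.8936/20⌋ = 0 → A; lat ⌊176.4522/10⌋ = 17 → R.
Square (2°×1°, digits 0–9): lon ⌊15.8936/2⌋ = 7; lat ⌊6.4522/1⌋ = 6.
Subsquare (5′×2.5′, letters a–x): lon ⌊1.8936/0.0833333⌋ = 22 → w; lat ⌊0.4522/0.0416667⌋ = 10 → k.

AR76wk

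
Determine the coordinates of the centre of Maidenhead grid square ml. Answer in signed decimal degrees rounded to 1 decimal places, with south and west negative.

Field M=12, L=11: +12·20° lon, +11·10° lat → SW at lon 60°, lat 20°.
Cell spans 20° lon × 10° lat. Centre is SW corner plus half of each.
latitude 25.0, longitude 70.0.

25.0, 70.0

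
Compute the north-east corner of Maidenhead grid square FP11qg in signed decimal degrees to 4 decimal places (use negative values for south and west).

Field F=5, P=15: +5·20° lon, +15·10° lat → SW at lon -80°, lat 60°.
Square 1, 1: +1·2° lon, +1·1° lat → SW at lon -78°, lat 61°.
Subsquare q=16, g=6: +16·0.0833333° lon, +6·0.0416667° lat → SW at lon -76.6667°, lat 61.25°.
Cell spans 0.0833333° lon × 0.0416667° lat. NE corner is SW corner plus one full cell.
latitude 61.2917, longitude -76.5833.

61.2917, -76.5833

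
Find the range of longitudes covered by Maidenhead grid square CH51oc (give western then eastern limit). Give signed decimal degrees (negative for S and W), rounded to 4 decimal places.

-128.8333, -128.7500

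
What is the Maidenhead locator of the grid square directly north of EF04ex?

Latitude subsquare x = 23; +1 → 24, wraps to 0 = a, carry into square.
Latitude square 4; +1 → 5.
The longitude characters are unchanged.

EF05ea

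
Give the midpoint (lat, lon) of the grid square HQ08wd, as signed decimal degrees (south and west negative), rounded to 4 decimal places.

78.1458, -38.1250

Field H=7, Q=16: +7·20° lon, +16·10° lat → SW at lon -40°, lat 70°.
Square 0, 8: +0·2° lon, +8·1° lat → SW at lon -40°, lat 78°.
Subsquare w=22, d=3: +22·0.0833333° lon, +3·0.0416667° lat → SW at lon -38.1667°, lat 78.125°.
Cell spans 0.0833333° lon × 0.0416667° lat. Centre is SW corner plus half of each.
latitude 78.1458, longitude -38.1250.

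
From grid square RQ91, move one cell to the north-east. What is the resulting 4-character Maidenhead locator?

Longitude square 9; +1 → 10, wraps to 0, carry into field.
Longitude field R = 17; +1 → 18, wraps to 0 = A, wrapping around the antimeridian.
Latitude square 1; +1 → 2.

AQ02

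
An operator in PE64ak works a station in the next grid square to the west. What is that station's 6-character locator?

PE54xk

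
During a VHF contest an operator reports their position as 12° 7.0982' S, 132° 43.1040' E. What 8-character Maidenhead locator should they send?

Shift to the Maidenhead origin (180°W, 90°S): lon 312.71840, lat 77.88170.
Field: 312.71840/20 → 15 → P, 77.88170/10 → 7 → H; chars PH.
Square: 12.71840/2 → 6, 7.88170/1 → 7; chars 67.
Subsquare: 0.71840/0.0833333 → 8 → i, 0.88170/0.0416667 → 21 → v; chars iv.
Extended square: 0.05173/0.00833333 → 6, 0.00670/0.00416667 → 1; chars 61.

PH67iv61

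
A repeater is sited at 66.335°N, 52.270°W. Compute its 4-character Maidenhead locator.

Add 180° to longitude and 90° to latitude: 127.73, 156.33.
Field (20°×10°, letters A–R): lon ⌊127.73/20⌋ = 6 → G; lat ⌊156.33/10⌋ = 15 → P.
Square (2°×1°, digits 0–9): lon ⌊7.73/2⌋ = 3; lat ⌊6.33/1⌋ = 6.

GP36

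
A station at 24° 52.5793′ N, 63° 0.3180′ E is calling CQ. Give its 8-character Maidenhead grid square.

ML14mv00

Shift to the Maidenhead origin (180°W, 90°S): lon 243.00530, lat 114.87632.
Field: lon ⌊243.00530/20⌋ = 12 → M; lat ⌊114.87632/10⌋ = 11 → L.
Square: lon ⌊3.00530/2⌋ = 1; lat ⌊4.87632/1⌋ = 4.
Subsquare: lon ⌊1.00530/0.0833333⌋ = 12 → m; lat ⌊0.87632/0.0416667⌋ = 21 → v.
Extended square: lon ⌊0.00530/0.00833333⌋ = 0; lat ⌊0.00132/0.00416667⌋ = 0.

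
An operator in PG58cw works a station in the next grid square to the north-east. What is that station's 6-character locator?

PG58dx

Longitude subsquare c = 2; +1 → 3 = d.
Latitude subsquare w = 22; +1 → 23 = x.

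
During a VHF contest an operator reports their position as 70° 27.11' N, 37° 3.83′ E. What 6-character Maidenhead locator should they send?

KQ80mk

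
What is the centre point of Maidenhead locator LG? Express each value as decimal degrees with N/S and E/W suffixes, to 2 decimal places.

25.00° S, 50.00° E

Field L=11, G=6: +11·20° lon, +6·10° lat → SW at lon 40°, lat -30°.
Cell spans 20° lon × 10° lat. Centre is SW corner plus half of each.
latitude 25.00° S, longitude 50.00° E.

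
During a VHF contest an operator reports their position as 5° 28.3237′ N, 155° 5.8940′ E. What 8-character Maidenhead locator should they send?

Add 180° to longitude and 90° to latitude: 335.09823, 95.47206.
Field: 335.09823/20 → 16 → Q, 95.47206/10 → 9 → J; chars QJ.
Square: 15.09823/2 → 7, 5.47206/1 → 5; chars 75.
Subsquare: 1.09823/0.0833333 → 13 → n, 0.47206/0.0416667 → 11 → l; chars nl.
Extended square: 0.01490/0.00833333 → 1, 0.01373/0.00416667 → 3; chars 13.

QJ75nl13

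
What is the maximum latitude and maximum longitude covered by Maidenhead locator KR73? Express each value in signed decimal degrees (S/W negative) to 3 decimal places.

84.000, 36.000

Field K=10, R=17: +10·20° lon, +17·10° lat → SW at lon 20°, lat 80°.
Square 7, 3: +7·2° lon, +3·1° lat → SW at lon 34°, lat 83°.
Cell spans 2° lon × 1° lat. NE corner is SW corner plus one full cell.
latitude 84.000, longitude 36.000.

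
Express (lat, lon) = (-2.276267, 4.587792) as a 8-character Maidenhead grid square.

Shift to the Maidenhead origin (180°W, 90°S): lon 184.58779, lat 87.72373.
Field: lon ⌊184.58779/20⌋ = 9 → J; lat ⌊87.72373/10⌋ = 8 → I.
Square: lon ⌊4.58779/2⌋ = 2; lat ⌊7.72373/1⌋ = 7.
Subsquare: lon ⌊0.58779/0.0833333⌋ = 7 → h; lat ⌊0.72373/0.0416667⌋ = 17 → r.
Extended square: lon ⌊0.00446/0.00833333⌋ = 0; lat ⌊0.01540/0.00416667⌋ = 3.

JI27hr03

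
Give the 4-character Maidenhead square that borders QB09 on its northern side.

QC00

Latitude square 9; +1 → 10, wraps to 0, carry into field.
Latitude field B = 1; +1 → 2 = C.
The longitude characters are unchanged.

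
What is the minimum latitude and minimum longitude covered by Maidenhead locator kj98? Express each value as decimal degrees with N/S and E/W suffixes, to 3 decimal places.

Field K=10, J=9: +10·20° lon, +9·10° lat → SW at lon 20°, lat 0°.
Square 9, 8: +9·2° lon, +8·1° lat → SW at lon 38°, lat 8°.
latitude 8.000° N, longitude 38.000° E.

8.000° N, 38.000° E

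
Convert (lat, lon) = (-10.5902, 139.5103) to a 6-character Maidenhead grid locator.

PH99sj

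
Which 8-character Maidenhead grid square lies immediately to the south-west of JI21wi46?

JI21wi35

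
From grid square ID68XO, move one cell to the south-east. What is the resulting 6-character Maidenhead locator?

ID78an

Longitude subsquare x = 23; +1 → 24, wraps to 0 = a, carry into square.
Longitude square 6; +1 → 7.
Latitude subsquare o = 14; −1 → 13 = n.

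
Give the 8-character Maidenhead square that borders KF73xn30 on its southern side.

KF73xm39

Latitude extended square 0; −1 → -1, wraps to 9, carry into subsquare.
Latitude subsquare n = 13; −1 → 12 = m.
The longitude characters are unchanged.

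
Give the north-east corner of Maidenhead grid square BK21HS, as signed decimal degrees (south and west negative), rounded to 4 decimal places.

Field B=1, K=10: +1·20° lon, +10·10° lat → SW at lon -160°, lat 10°.
Square 2, 1: +2·2° lon, +1·1° lat → SW at lon -156°, lat 11°.
Subsquare h=7, s=18: +7·0.0833333° lon, +18·0.0416667° lat → SW at lon -155.417°, lat 11.75°.
Cell spans 0.0833333° lon × 0.0416667° lat. NE corner is SW corner plus one full cell.
latitude 11.7917, longitude -155.3333.

11.7917, -155.3333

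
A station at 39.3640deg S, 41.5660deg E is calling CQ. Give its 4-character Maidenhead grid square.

LF00

Add 180° to longitude and 90° to latitude: 221.57, 50.64.
Field: 221.57/20 → 11 → L, 50.64/10 → 5 → F; chars LF.
Square: 1.57/2 → 0, 0.64/1 → 0; chars 00.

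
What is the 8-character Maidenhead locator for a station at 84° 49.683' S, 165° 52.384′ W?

AA75be51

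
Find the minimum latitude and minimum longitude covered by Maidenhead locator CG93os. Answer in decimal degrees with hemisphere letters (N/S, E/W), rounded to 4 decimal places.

Field C=2, G=6: +2·20° lon, +6·10° lat → SW at lon -140°, lat -30°.
Square 9, 3: +9·2° lon, +3·1° lat → SW at lon -122°, lat -27°.
Subsquare o=14, s=18: +14·0.0833333° lon, +18·0.0416667° lat → SW at lon -120.833°, lat -26.25°.
latitude 26.2500° S, longitude 120.8333° W.

26.2500° S, 120.8333° W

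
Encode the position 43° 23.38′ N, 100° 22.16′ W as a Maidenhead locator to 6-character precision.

Shift to the Maidenhead origin (180°W, 90°S): lon 79.6307, lat 133.3897.
Field: 79.6307/20 → 3 → D, 133.3897/10 → 13 → N; chars DN.
Square: 19.6307/2 → 9, 3.3897/1 → 3; chars 93.
Subsquare: 1.6307/0.0833333 → 19 → t, 0.3897/0.0416667 → 9 → j; chars tj.

DN93tj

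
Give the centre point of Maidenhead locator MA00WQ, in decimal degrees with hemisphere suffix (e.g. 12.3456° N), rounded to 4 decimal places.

Field M=12, A=0: +12·20° lon, +0·10° lat → SW at lon 60°, lat -90°.
Square 0, 0: +0·2° lon, +0·1° lat → SW at lon 60°, lat -90°.
Subsquare w=22, q=16: +22·0.0833333° lon, +16·0.0416667° lat → SW at lon 61.8333°, lat -89.3333°.
Cell spans 0.0833333° lon × 0.0416667° lat. Centre is SW corner plus half of each.
latitude 89.3125° S, longitude 61.8750° E.

89.3125° S, 61.8750° E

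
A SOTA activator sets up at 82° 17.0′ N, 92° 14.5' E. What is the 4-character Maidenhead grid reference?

Add 180° to longitude and 90° to latitude: 272.24, 172.28.
Field: 272.24/20 → 13 → N, 172.28/10 → 17 → R; chars NR.
Square: 12.24/2 → 6, 2.28/1 → 2; chars 62.

NR62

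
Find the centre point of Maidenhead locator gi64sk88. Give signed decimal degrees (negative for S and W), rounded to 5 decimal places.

Field G=6, I=8: +6·20° lon, +8·10° lat → SW at lon -60°, lat -10°.
Square 6, 4: +6·2° lon, +4·1° lat → SW at lon -48°, lat -6°.
Subsquare s=18, k=10: +18·0.0833333° lon, +10·0.0416667° lat → SW at lon -46.5°, lat -5.58333°.
Extended square 8, 8: +8·0.00833333° lon, +8·0.00416667° lat → SW at lon -46.4333°, lat -5.55°.
Cell spans 0.00833333° lon × 0.00416667° lat. Centre is SW corner plus half of each.
latitude -5.54792, longitude -46.42917.

-5.54792, -46.42917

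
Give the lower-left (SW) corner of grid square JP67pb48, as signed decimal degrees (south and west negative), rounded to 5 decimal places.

Field J=9, P=15: +9·20° lon, +15·10° lat → SW at lon 0°, lat 60°.
Square 6, 7: +6·2° lon, +7·1° lat → SW at lon 12°, lat 67°.
Subsquare p=15, b=1: +15·0.0833333° lon, +1·0.0416667° lat → SW at lon 13.25°, lat 67.0417°.
Extended square 4, 8: +4·0.00833333° lon, +8·0.00416667° lat → SW at lon 13.2833°, lat 67.075°.
latitude 67.07500, longitude 13.28333.

67.07500, 13.28333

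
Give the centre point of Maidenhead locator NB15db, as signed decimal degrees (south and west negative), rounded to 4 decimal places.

-74.9375, 82.2917

Field N=13, B=1: +13·20° lon, +1·10° lat → SW at lon 80°, lat -80°.
Square 1, 5: +1·2° lon, +5·1° lat → SW at lon 82°, lat -75°.
Subsquare d=3, b=1: +3·0.0833333° lon, +1·0.0416667° lat → SW at lon 82.25°, lat -74.9583°.
Cell spans 0.0833333° lon × 0.0416667° lat. Centre is SW corner plus half of each.
latitude -74.9375, longitude 82.2917.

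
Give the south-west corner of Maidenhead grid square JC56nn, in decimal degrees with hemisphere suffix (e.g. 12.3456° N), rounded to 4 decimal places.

63.4583° S, 11.0833° E

Field J=9, C=2: +9·20° lon, +2·10° lat → SW at lon 0°, lat -70°.
Square 5, 6: +5·2° lon, +6·1° lat → SW at lon 10°, lat -64°.
Subsquare n=13, n=13: +13·0.0833333° lon, +13·0.0416667° lat → SW at lon 11.0833°, lat -63.4583°.
latitude 63.4583° S, longitude 11.0833° E.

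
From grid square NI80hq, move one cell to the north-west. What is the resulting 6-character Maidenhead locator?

NI80gr

Longitude subsquare h = 7; −1 → 6 = g.
Latitude subsquare q = 16; +1 → 17 = r.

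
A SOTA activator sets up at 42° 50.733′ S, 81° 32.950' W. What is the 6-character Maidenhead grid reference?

EE97fd

Add 180° to longitude and 90° to latitude: 98.4508, 47.1544.
Field: lon ⌊98.4508/20⌋ = 4 → E; lat ⌊47.1544/10⌋ = 4 → E.
Square: lon ⌊18.4508/2⌋ = 9; lat ⌊7.1544/1⌋ = 7.
Subsquare: lon ⌊0.4508/0.0833333⌋ = 5 → f; lat ⌊0.1544/0.0416667⌋ = 3 → d.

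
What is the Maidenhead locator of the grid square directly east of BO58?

Longitude square 5; +1 → 6.
The latitude characters are unchanged.

BO68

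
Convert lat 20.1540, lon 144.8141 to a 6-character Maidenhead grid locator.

QL20jd

Offset from 180°W / 90°S: lon 324.8141°, lat 110.1540°.
Field: 324.8141/20 → 16 → Q, 110.1540/10 → 11 → L; chars QL.
Square: 4.8141/2 → 2, 0.1540/1 → 0; chars 20.
Subsquare: 0.8141/0.0833333 → 9 → j, 0.1540/0.0416667 → 3 → d; chars jd.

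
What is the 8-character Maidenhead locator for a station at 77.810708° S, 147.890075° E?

Offset from 180°W / 90°S: lon 327.89008°, lat 12.18929°.
Field: lon ⌊327.89008/20⌋ = 16 → Q; lat ⌊12.18929/10⌋ = 1 → B.
Square: lon ⌊7.89008/2⌋ = 3; lat ⌊2.18929/1⌋ = 2.
Subsquare: lon ⌊1.89008/0.0833333⌋ = 22 → w; lat ⌊0.18929/0.0416667⌋ = 4 → e.
Extended square: lon ⌊0.05674/0.00833333⌋ = 6; lat ⌊0.02263/0.00416667⌋ = 5.

QB32we65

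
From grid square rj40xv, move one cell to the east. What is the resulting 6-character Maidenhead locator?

RJ50av

Longitude subsquare x = 23; +1 → 24, wraps to 0 = a, carry into square.
Longitude square 4; +1 → 5.
The latitude characters are unchanged.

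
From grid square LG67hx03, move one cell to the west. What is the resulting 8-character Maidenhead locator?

Longitude extended square 0; −1 → -1, wraps to 9, carry into subsquare.
Longitude subsquare h = 7; −1 → 6 = g.
The latitude characters are unchanged.

LG67gx93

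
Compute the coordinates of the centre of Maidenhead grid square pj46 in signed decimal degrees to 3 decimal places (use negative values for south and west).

6.500, 129.000

Field P=15, J=9: +15·20° lon, +9·10° lat → SW at lon 120°, lat 0°.
Square 4, 6: +4·2° lon, +6·1° lat → SW at lon 128°, lat 6°.
Cell spans 2° lon × 1° lat. Centre is SW corner plus half of each.
latitude 6.500, longitude 129.000.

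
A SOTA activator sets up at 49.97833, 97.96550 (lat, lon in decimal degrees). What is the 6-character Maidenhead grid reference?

NN89xx

Add 180° to longitude and 90° to latitude: 277.9655, 139.9783.
Field (20°×10°, letters A–R): 277.9655/20 → 13 → N, 139.9783/10 → 13 → N; chars NN.
Square (2°×1°, digits 0–9): 17.9655/2 → 8, 9.9783/1 → 9; chars 89.
Subsquare (5′×2.5′, letters a–x): 1.9655/0.0833333 → 23 → x, 0.9783/0.0416667 → 23 → x; chars xx.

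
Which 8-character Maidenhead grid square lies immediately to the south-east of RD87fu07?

Longitude extended square 0; +1 → 1.
Latitude extended square 7; −1 → 6.

RD87fu16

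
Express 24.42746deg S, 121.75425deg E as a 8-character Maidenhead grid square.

Offset from 180°W / 90°S: lon 301.75425°, lat 65.57254°.
Field: 301.75425/20 → 15 → P, 65.57254/10 → 6 → G; chars PG.
Square: 1.75425/2 → 0, 5.57254/1 → 5; chars 05.
Subsquare: 1.75425/0.0833333 → 21 → v, 0.57254/0.0416667 → 13 → n; chars vn.
Extended square: 0.00425/0.00833333 → 0, 0.03087/0.00416667 → 7; chars 07.

PG05vn07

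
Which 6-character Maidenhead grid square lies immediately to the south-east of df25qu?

DF25rt

Longitude subsquare q = 16; +1 → 17 = r.
Latitude subsquare u = 20; −1 → 19 = t.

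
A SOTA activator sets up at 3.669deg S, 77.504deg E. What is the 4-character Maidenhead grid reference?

MI86

Add 180° to longitude and 90° to latitude: 257.50, 86.33.
Field: 257.50/20 → 12 → M, 86.33/10 → 8 → I; chars MI.
Square: 17.50/2 → 8, 6.33/1 → 6; chars 86.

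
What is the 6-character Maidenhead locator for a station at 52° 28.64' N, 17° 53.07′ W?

Add 180° to longitude and 90° to latitude: 162.1155, 142.4773.
Field: 162.1155/20 → 8 → I, 142.4773/10 → 14 → O; chars IO.
Square: 2.1155/2 → 1, 2.4773/1 → 2; chars 12.
Subsquare: 0.1155/0.0833333 → 1 → b, 0.4773/0.0416667 → 11 → l; chars bl.

IO12bl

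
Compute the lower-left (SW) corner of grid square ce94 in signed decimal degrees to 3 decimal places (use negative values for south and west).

Field C=2, E=4: +2·20° lon, +4·10° lat → SW at lon -140°, lat -50°.
Square 9, 4: +9·2° lon, +4·1° lat → SW at lon -122°, lat -46°.
latitude -46.000, longitude -122.000.

-46.000, -122.000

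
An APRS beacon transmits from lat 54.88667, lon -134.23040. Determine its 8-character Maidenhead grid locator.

CO24vv22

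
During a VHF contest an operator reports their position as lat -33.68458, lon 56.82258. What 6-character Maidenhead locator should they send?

LF86jh

Offset from 180°W / 90°S: lon 236.8226°, lat 56.3154°.
Field: 236.8226/20 → 11 → L, 56.3154/10 → 5 → F; chars LF.
Square: 16.8226/2 → 8, 6.3154/1 → 6; chars 86.
Subsquare: 0.8226/0.0833333 → 9 → j, 0.3154/0.0416667 → 7 → h; chars jh.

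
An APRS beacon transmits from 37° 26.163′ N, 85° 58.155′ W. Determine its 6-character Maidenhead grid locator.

EM77ak

Shift to the Maidenhead origin (180°W, 90°S): lon 94.0307, lat 127.4360.
Field: 94.0307/20 → 4 → E, 127.4360/10 → 12 → M; chars EM.
Square: 14.0307/2 → 7, 7.4360/1 → 7; chars 77.
Subsquare: 0.0307/0.0833333 → 0 → a, 0.4360/0.0416667 → 10 → k; chars ak.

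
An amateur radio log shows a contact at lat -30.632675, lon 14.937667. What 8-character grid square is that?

JF79li28

Offset from 180°W / 90°S: lon 194.93767°, lat 59.36733°.
Field (20°×10°, letters A–R): lon ⌊194.93767/20⌋ = 9 → J; lat ⌊59.36733/10⌋ = 5 → F.
Square (2°×1°, digits 0–9): lon ⌊14.93767/2⌋ = 7; lat ⌊9.36733/1⌋ = 9.
Subsquare (5′×2.5′, letters a–x): lon ⌊0.93767/0.0833333⌋ = 11 → l; lat ⌊0.36733/0.0416667⌋ = 8 → i.
Extended square (30″×15″, digits 0–9): lon ⌊0.02100/0.00833333⌋ = 2; lat ⌊0.03399/0.00416667⌋ = 8.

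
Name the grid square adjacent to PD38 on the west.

PD28

Longitude square 3; −1 → 2.
The latitude characters are unchanged.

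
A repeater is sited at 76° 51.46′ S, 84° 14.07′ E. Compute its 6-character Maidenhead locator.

Offset from 180°W / 90°S: lon 264.2345°, lat 13.1423°.
Field: 264.2345/20 → 13 → N, 13.1423/10 → 1 → B; chars NB.
Square: 4.2345/2 → 2, 3.1423/1 → 3; chars 23.
Subsquare: 0.2345/0.0833333 → 2 → c, 0.1423/0.0416667 → 3 → d; chars cd.

NB23cd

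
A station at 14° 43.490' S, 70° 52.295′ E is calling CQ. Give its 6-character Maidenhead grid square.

MH55kg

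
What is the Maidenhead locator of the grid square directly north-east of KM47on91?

KM47pn02

Longitude extended square 9; +1 → 10, wraps to 0, carry into subsquare.
Longitude subsquare o = 14; +1 → 15 = p.
Latitude extended square 1; +1 → 2.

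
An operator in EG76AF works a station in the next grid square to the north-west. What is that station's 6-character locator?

EG66xg

Longitude subsquare a = 0; −1 → -1, wraps to 23 = x, carry into square.
Longitude square 7; −1 → 6.
Latitude subsquare f = 5; +1 → 6 = g.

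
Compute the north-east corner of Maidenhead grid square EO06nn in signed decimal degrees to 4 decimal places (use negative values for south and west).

56.5833, -98.8333

Field E=4, O=14: +4·20° lon, +14·10° lat → SW at lon -100°, lat 50°.
Square 0, 6: +0·2° lon, +6·1° lat → SW at lon -100°, lat 56°.
Subsquare n=13, n=13: +13·0.0833333° lon, +13·0.0416667° lat → SW at lon -98.9167°, lat 56.5417°.
Cell spans 0.0833333° lon × 0.0416667° lat. NE corner is SW corner plus one full cell.
latitude 56.5833, longitude -98.8333.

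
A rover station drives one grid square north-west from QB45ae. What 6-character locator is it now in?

QB35xf

Longitude subsquare a = 0; −1 → -1, wraps to 23 = x, carry into square.
Longitude square 4; −1 → 3.
Latitude subsquare e = 4; +1 → 5 = f.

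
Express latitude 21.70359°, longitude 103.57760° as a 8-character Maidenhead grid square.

Shift to the Maidenhead origin (180°W, 90°S): lon 283.57760, lat 111.70359.
Field: 283.57760/20 → 14 → O, 111.70359/10 → 11 → L; chars OL.
Square: 3.57760/2 → 1, 1.70359/1 → 1; chars 11.
Subsquare: 1.57760/0.0833333 → 18 → s, 0.70359/0.0416667 → 16 → q; chars sq.
Extended square: 0.07760/0.00833333 → 9, 0.03692/0.00416667 → 8; chars 98.

OL11sq98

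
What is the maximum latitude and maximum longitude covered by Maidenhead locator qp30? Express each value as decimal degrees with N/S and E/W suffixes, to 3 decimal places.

Field Q=16, P=15: +16·20° lon, +15·10° lat → SW at lon 140°, lat 60°.
Square 3, 0: +3·2° lon, +0·1° lat → SW at lon 146°, lat 60°.
Cell spans 2° lon × 1° lat. NE corner is SW corner plus one full cell.
latitude 61.000° N, longitude 148.000° E.

61.000° N, 148.000° E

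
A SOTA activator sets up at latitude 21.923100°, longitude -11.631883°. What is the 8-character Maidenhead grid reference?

IL41ew41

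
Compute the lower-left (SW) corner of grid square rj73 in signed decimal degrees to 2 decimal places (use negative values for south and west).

Field R=17, J=9: +17·20° lon, +9·10° lat → SW at lon 160°, lat 0°.
Square 7, 3: +7·2° lon, +3·1° lat → SW at lon 174°, lat 3°.
latitude 3.00, longitude 174.00.

3.00, 174.00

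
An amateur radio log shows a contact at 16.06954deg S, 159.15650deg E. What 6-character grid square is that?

QH93nw

Add 180° to longitude and 90° to latitude: 339.1565, 73.9305.
Field (20°×10°, letters A–R): lon ⌊339.1565/20⌋ = 16 → Q; lat ⌊73.9305/10⌋ = 7 → H.
Square (2°×1°, digits 0–9): lon ⌊19.1565/2⌋ = 9; lat ⌊3.9305/1⌋ = 3.
Subsquare (5′×2.5′, letters a–x): lon ⌊1.1565/0.0833333⌋ = 13 → n; lat ⌊0.9305/0.0416667⌋ = 22 → w.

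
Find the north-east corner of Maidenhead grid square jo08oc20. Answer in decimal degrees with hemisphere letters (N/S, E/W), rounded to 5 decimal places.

58.08750° N, 1.19167° E

Field J=9, O=14: +9·20° lon, +14·10° lat → SW at lon 0°, lat 50°.
Square 0, 8: +0·2° lon, +8·1° lat → SW at lon 0°, lat 58°.
Subsquare o=14, c=2: +14·0.0833333° lon, +2·0.0416667° lat → SW at lon 1.16667°, lat 58.0833°.
Extended square 2, 0: +2·0.00833333° lon, +0·0.00416667° lat → SW at lon 1.18333°, lat 58.0833°.
Cell spans 0.00833333° lon × 0.00416667° lat. NE corner is SW corner plus one full cell.
latitude 58.08750° N, longitude 1.19167° E.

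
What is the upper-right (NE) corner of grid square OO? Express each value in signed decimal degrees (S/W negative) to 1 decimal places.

Field O=14, O=14: +14·20° lon, +14·10° lat → SW at lon 100°, lat 50°.
Cell spans 20° lon × 10° lat. NE corner is SW corner plus one full cell.
latitude 60.0, longitude 120.0.

60.0, 120.0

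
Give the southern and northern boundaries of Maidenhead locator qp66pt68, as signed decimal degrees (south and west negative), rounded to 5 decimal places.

Field Q=16, P=15: +16·20° lon, +15·10° lat → SW at lon 140°, lat 60°.
Square 6, 6: +6·2° lon, +6·1° lat → SW at lon 152°, lat 66°.
Subsquare p=15, t=19: +15·0.0833333° lon, +19·0.0416667° lat → SW at lon 153.25°, lat 66.7917°.
Extended square 6, 8: +6·0.00833333° lon, +8·0.00416667° lat → SW at lon 153.3°, lat 66.825°.
Cell spans 0.00833333° lon × 0.00416667° lat.
south 66.82500, north 66.82917.

66.82500, 66.82917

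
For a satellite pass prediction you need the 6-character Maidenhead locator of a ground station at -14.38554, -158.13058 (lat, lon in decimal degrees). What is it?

BH05wo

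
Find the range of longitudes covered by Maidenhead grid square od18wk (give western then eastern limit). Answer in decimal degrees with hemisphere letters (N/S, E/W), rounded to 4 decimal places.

103.8333° E, 103.9167° E

Field O=14, D=3: +14·20° lon, +3·10° lat → SW at lon 100°, lat -60°.
Square 1, 8: +1·2° lon, +8·1° lat → SW at lon 102°, lat -52°.
Subsquare w=22, k=10: +22·0.0833333° lon, +10·0.0416667° lat → SW at lon 103.833°, lat -51.5833°.
Cell spans 0.0833333° lon × 0.0416667° lat.
west 103.8333° E, east 103.9167° E.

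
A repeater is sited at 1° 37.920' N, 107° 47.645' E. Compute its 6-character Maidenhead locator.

OJ31vp

Shift to the Maidenhead origin (180°W, 90°S): lon 287.7941, lat 91.6320.
Field (20°×10°, letters A–R): 287.7941/20 → 14 → O, 91.6320/10 → 9 → J; chars OJ.
Square (2°×1°, digits 0–9): 7.7941/2 → 3, 1.6320/1 → 1; chars 31.
Subsquare (5′×2.5′, letters a–x): 1.7941/0.0833333 → 21 → v, 0.6320/0.0416667 → 15 → p; chars vp.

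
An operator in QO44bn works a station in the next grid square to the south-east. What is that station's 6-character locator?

Longitude subsquare b = 1; +1 → 2 = c.
Latitude subsquare n = 13; −1 → 12 = m.

QO44cm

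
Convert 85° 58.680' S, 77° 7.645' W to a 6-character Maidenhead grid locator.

FA14ka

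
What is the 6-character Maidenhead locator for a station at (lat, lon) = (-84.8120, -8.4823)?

Shift to the Maidenhead origin (180°W, 90°S): lon 171.5177, lat 5.1880.
Field: 171.5177/20 → 8 → I, 5.1880/10 → 0 → A; chars IA.
Square: 11.5177/2 → 5, 5.1880/1 → 5; chars 55.
Subsquare: 1.5177/0.0833333 → 18 → s, 0.1880/0.0416667 → 4 → e; chars se.

IA55se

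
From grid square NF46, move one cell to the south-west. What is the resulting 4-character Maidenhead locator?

NF35

Longitude square 4; −1 → 3.
Latitude square 6; −1 → 5.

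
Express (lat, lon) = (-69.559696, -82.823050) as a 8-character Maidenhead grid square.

EC80ok15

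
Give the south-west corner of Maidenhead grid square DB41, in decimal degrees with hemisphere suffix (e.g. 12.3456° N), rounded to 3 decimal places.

79.000° S, 112.000° W

Field D=3, B=1: +3·20° lon, +1·10° lat → SW at lon -120°, lat -80°.
Square 4, 1: +4·2° lon, +1·1° lat → SW at lon -112°, lat -79°.
latitude 79.000° S, longitude 112.000° W.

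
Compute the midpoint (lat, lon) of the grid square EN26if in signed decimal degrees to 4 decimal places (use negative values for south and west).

Field E=4, N=13: +4·20° lon, +13·10° lat → SW at lon -100°, lat 40°.
Square 2, 6: +2·2° lon, +6·1° lat → SW at lon -96°, lat 46°.
Subsquare i=8, f=5: +8·0.0833333° lon, +5·0.0416667° lat → SW at lon -95.3333°, lat 46.2083°.
Cell spans 0.0833333° lon × 0.0416667° lat. Centre is SW corner plus half of each.
latitude 46.2292, longitude -95.2917.

46.2292, -95.2917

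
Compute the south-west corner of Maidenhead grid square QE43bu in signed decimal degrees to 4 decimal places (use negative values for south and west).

-46.1667, 148.0833

Field Q=16, E=4: +16·20° lon, +4·10° lat → SW at lon 140°, lat -50°.
Square 4, 3: +4·2° lon, +3·1° lat → SW at lon 148°, lat -47°.
Subsquare b=1, u=20: +1·0.0833333° lon, +20·0.0416667° lat → SW at lon 148.083°, lat -46.1667°.
latitude -46.1667, longitude 148.0833.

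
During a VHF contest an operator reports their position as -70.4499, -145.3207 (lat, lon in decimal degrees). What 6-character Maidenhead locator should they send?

BB79in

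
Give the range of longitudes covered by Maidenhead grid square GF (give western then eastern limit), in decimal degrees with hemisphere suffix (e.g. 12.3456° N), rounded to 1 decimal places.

60.0° W, 40.0° W

Field G=6, F=5: +6·20° lon, +5·10° lat → SW at lon -60°, lat -40°.
Cell spans 20° lon × 10° lat.
west 60.0° W, east 40.0° W.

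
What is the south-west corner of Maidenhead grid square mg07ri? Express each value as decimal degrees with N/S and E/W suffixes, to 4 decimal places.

Field M=12, G=6: +12·20° lon, +6·10° lat → SW at lon 60°, lat -30°.
Square 0, 7: +0·2° lon, +7·1° lat → SW at lon 60°, lat -23°.
Subsquare r=17, i=8: +17·0.0833333° lon, +8·0.0416667° lat → SW at lon 61.4167°, lat -22.6667°.
latitude 22.6667° S, longitude 61.4167° E.

22.6667° S, 61.4167° E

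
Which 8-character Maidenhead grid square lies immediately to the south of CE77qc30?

Latitude extended square 0; −1 → -1, wraps to 9, carry into subsquare.
Latitude subsquare c = 2; −1 → 1 = b.
The longitude characters are unchanged.

CE77qb39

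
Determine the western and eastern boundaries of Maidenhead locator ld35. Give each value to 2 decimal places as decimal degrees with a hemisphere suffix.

46.00° E, 48.00° E

Field L=11, D=3: +11·20° lon, +3·10° lat → SW at lon 40°, lat -60°.
Square 3, 5: +3·2° lon, +5·1° lat → SW at lon 46°, lat -55°.
Cell spans 2° lon × 1° lat.
west 46.00° E, east 48.00° E.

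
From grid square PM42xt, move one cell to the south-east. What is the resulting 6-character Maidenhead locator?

PM52as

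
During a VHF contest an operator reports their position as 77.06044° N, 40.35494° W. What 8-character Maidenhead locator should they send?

Offset from 180°W / 90°S: lon 139.64506°, lat 167.06044°.
Field: lon ⌊139.64506/20⌋ = 6 → G; lat ⌊167.06044/10⌋ = 16 → Q.
Square: lon ⌊19.64506/2⌋ = 9; lat ⌊7.06044/1⌋ = 7.
Subsquare: lon ⌊1.64506/0.0833333⌋ = 19 → t; lat ⌊0.06044/0.0416667⌋ = 1 → b.
Extended square: lon ⌊0.06173/0.00833333⌋ = 7; lat ⌊0.01877/0.00416667⌋ = 4.

GQ97tb74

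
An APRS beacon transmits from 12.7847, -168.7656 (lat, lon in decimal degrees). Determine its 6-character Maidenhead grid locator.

AK52os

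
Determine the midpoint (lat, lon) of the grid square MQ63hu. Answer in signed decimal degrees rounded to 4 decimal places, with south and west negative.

73.8542, 72.6250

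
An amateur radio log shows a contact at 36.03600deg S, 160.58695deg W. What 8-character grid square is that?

AF93qx91

Offset from 180°W / 90°S: lon 19.41305°, lat 53.96400°.
Field (20°×10°, letters A–R): 19.41305/20 → 0 → A, 53.96400/10 → 5 → F; chars AF.
Square (2°×1°, digits 0–9): 19.41305/2 → 9, 3.96400/1 → 3; chars 93.
Subsquare (5′×2.5′, letters a–x): 1.41305/0.0833333 → 16 → q, 0.96400/0.0416667 → 23 → x; chars qx.
Extended square (30″×15″, digits 0–9): 0.07972/0.00833333 → 9, 0.00567/0.00416667 → 1; chars 91.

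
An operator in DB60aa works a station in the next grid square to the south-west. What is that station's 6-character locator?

DA59xx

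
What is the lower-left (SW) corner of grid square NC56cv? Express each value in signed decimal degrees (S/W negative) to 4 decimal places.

Field N=13, C=2: +13·20° lon, +2·10° lat → SW at lon 80°, lat -70°.
Square 5, 6: +5·2° lon, +6·1° lat → SW at lon 90°, lat -64°.
Subsquare c=2, v=21: +2·0.0833333° lon, +21·0.0416667° lat → SW at lon 90.1667°, lat -63.125°.
latitude -63.1250, longitude 90.1667.

-63.1250, 90.1667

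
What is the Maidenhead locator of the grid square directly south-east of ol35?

Longitude square 3; +1 → 4.
Latitude square 5; −1 → 4.

OL44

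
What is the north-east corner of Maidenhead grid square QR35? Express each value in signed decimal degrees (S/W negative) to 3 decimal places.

86.000, 148.000

Field Q=16, R=17: +16·20° lon, +17·10° lat → SW at lon 140°, lat 80°.
Square 3, 5: +3·2° lon, +5·1° lat → SW at lon 146°, lat 85°.
Cell spans 2° lon × 1° lat. NE corner is SW corner plus one full cell.
latitude 86.000, longitude 148.000.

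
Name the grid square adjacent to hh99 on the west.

HH89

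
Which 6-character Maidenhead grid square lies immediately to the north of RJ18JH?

Latitude subsquare h = 7; +1 → 8 = i.
The longitude characters are unchanged.

RJ18ji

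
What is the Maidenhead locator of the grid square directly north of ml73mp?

Latitude subsquare p = 15; +1 → 16 = q.
The longitude characters are unchanged.

ML73mq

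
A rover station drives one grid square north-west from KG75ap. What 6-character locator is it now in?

KG65xq

Longitude subsquare a = 0; −1 → -1, wraps to 23 = x, carry into square.
Longitude square 7; −1 → 6.
Latitude subsquare p = 15; +1 → 16 = q.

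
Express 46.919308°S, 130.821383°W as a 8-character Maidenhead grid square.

Shift to the Maidenhead origin (180°W, 90°S): lon 49.17862, lat 43.08069.
Field (20°×10°, letters A–R): 49.17862/20 → 2 → C, 43.08069/10 → 4 → E; chars CE.
Square (2°×1°, digits 0–9): 9.17862/2 → 4, 3.08069/1 → 3; chars 43.
Subsquare (5′×2.5′, letters a–x): 1.17862/0.0833333 → 14 → o, 0.08069/0.0416667 → 1 → b; chars ob.
Extended square (30″×15″, digits 0–9): 0.01195/0.00833333 → 1, 0.03903/0.00416667 → 9; chars 19.

CE43ob19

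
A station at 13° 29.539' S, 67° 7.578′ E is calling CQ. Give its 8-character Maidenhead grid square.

MH36nm51

Shift to the Maidenhead origin (180°W, 90°S): lon 247.12630, lat 76.50768.
Field: 247.12630/20 → 12 → M, 76.50768/10 → 7 → H; chars MH.
Square: 7.12630/2 → 3, 6.50768/1 → 6; chars 36.
Subsquare: 1.12630/0.0833333 → 13 → n, 0.50768/0.0416667 → 12 → m; chars nm.
Extended square: 0.04297/0.00833333 → 5, 0.00768/0.00416667 → 1; chars 51.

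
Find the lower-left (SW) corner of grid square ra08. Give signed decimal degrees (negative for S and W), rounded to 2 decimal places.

-82.00, 160.00

Field R=17, A=0: +17·20° lon, +0·10° lat → SW at lon 160°, lat -90°.
Square 0, 8: +0·2° lon, +8·1° lat → SW at lon 160°, lat -82°.
latitude -82.00, longitude 160.00.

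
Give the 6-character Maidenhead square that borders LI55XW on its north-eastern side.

LI65ax

Longitude subsquare x = 23; +1 → 24, wraps to 0 = a, carry into square.
Longitude square 5; +1 → 6.
Latitude subsquare w = 22; +1 → 23 = x.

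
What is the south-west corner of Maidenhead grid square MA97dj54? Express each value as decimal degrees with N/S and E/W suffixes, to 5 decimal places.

82.60833° S, 78.29167° E

Field M=12, A=0: +12·20° lon, +0·10° lat → SW at lon 60°, lat -90°.
Square 9, 7: +9·2° lon, +7·1° lat → SW at lon 78°, lat -83°.
Subsquare d=3, j=9: +3·0.0833333° lon, +9·0.0416667° lat → SW at lon 78.25°, lat -82.625°.
Extended square 5, 4: +5·0.00833333° lon, +4·0.00416667° lat → SW at lon 78.2917°, lat -82.6083°.
latitude 82.60833° S, longitude 78.29167° E.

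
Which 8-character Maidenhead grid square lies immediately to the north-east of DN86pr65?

Longitude extended square 6; +1 → 7.
Latitude extended square 5; +1 → 6.

DN86pr76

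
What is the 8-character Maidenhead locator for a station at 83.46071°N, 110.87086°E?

OR53kl40

Shift to the Maidenhead origin (180°W, 90°S): lon 290.87086, lat 173.46071.
Field: 290.87086/20 → 14 → O, 173.46071/10 → 17 → R; chars OR.
Square: 10.87086/2 → 5, 3.46071/1 → 3; chars 53.
Subsquare: 0.87086/0.0833333 → 10 → k, 0.46071/0.0416667 → 11 → l; chars kl.
Extended square: 0.03753/0.00833333 → 4, 0.00238/0.00416667 → 0; chars 40.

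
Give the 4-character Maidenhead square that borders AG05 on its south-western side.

RG94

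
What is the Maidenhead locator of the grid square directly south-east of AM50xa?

Longitude subsquare x = 23; +1 → 24, wraps to 0 = a, carry into square.
Longitude square 5; +1 → 6.
Latitude subsquare a = 0; −1 → -1, wraps to 23 = x, carry into square.
Latitude square 0; −1 → -1, wraps to 9, carry into field.
Latitude field M = 12; −1 → 11 = L.

AL69ax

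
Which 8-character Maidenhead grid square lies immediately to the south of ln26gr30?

LN26gq39

Latitude extended square 0; −1 → -1, wraps to 9, carry into subsquare.
Latitude subsquare r = 17; −1 → 16 = q.
The longitude characters are unchanged.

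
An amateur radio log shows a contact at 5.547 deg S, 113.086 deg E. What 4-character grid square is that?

OI64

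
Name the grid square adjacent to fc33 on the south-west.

FC22

Longitude square 3; −1 → 2.
Latitude square 3; −1 → 2.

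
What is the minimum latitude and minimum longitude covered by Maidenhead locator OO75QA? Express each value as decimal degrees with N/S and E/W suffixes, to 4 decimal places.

Field O=14, O=14: +14·20° lon, +14·10° lat → SW at lon 100°, lat 50°.
Square 7, 5: +7·2° lon, +5·1° lat → SW at lon 114°, lat 55°.
Subsquare q=16, a=0: +16·0.0833333° lon, +0·0.0416667° lat → SW at lon 115.333°, lat 55°.
latitude 55.0000° N, longitude 115.3333° E.

55.0000° N, 115.3333° E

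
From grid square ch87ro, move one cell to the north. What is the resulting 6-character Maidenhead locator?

CH87rp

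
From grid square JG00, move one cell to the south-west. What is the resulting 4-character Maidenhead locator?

IF99

Longitude square 0; −1 → -1, wraps to 9, carry into field.
Longitude field J = 9; −1 → 8 = I.
Latitude square 0; −1 → -1, wraps to 9, carry into field.
Latitude field G = 6; −1 → 5 = F.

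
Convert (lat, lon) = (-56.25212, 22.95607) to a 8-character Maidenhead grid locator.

KD13lr49

Shift to the Maidenhead origin (180°W, 90°S): lon 202.95607, lat 33.74788.
Field (20°×10°, letters A–R): 202.95607/20 → 10 → K, 33.74788/10 → 3 → D; chars KD.
Square (2°×1°, digits 0–9): 2.95607/2 → 1, 3.74788/1 → 3; chars 13.
Subsquare (5′×2.5′, letters a–x): 0.95607/0.0833333 → 11 → l, 0.74788/0.0416667 → 17 → r; chars lr.
Extended square (30″×15″, digits 0–9): 0.03940/0.00833333 → 4, 0.03955/0.00416667 → 9; chars 49.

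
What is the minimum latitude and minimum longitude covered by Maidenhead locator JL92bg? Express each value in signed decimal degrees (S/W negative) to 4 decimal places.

22.2500, 18.0833

Field J=9, L=11: +9·20° lon, +11·10° lat → SW at lon 0°, lat 20°.
Square 9, 2: +9·2° lon, +2·1° lat → SW at lon 18°, lat 22°.
Subsquare b=1, g=6: +1·0.0833333° lon, +6·0.0416667° lat → SW at lon 18.0833°, lat 22.25°.
latitude 22.2500, longitude 18.0833.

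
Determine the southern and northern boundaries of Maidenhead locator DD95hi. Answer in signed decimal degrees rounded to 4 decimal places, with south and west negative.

-54.6667, -54.6250

Field D=3, D=3: +3·20° lon, +3·10° lat → SW at lon -120°, lat -60°.
Square 9, 5: +9·2° lon, +5·1° lat → SW at lon -102°, lat -55°.
Subsquare h=7, i=8: +7·0.0833333° lon, +8·0.0416667° lat → SW at lon -101.417°, lat -54.6667°.
Cell spans 0.0833333° lon × 0.0416667° lat.
south -54.6667, north -54.6250.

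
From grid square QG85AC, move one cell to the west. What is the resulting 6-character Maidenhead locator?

Longitude subsquare a = 0; −1 → -1, wraps to 23 = x, carry into square.
Longitude square 8; −1 → 7.
The latitude characters are unchanged.

QG75xc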